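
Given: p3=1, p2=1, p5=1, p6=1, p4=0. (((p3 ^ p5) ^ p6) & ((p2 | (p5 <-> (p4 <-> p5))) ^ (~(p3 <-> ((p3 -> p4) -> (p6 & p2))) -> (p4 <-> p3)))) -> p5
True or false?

p3 ^ p5 = 1 ^ 1 = 0
(p3 ^ p5) ^ p6 = 0 ^ 1 = 1
p4 <-> p5 = 0 <-> 1 = 0
p5 <-> (p4 <-> p5) = 1 <-> 0 = 0
p2 | (p5 <-> (p4 <-> p5)) = 1 | 0 = 1
p3 -> p4 = 1 -> 0 = 0
p6 & p2 = 1 & 1 = 1
(p3 -> p4) -> (p6 & p2) = 0 -> 1 = 1
p3 <-> ((p3 -> p4) -> (p6 & p2)) = 1 <-> 1 = 1
~(p3 <-> ((p3 -> p4) -> (p6 & p2))) = ~1 = 0
p4 <-> p3 = 0 <-> 1 = 0
~(p3 <-> ((p3 -> p4) -> (p6 & p2))) -> (p4 <-> p3) = 0 -> 0 = 1
(p2 | (p5 <-> (p4 <-> p5))) ^ (~(p3 <-> ((p3 -> p4) -> (p6 & p2))) -> (p4 <-> p3)) = 1 ^ 1 = 0
((p3 ^ p5) ^ p6) & ((p2 | (p5 <-> (p4 <-> p5))) ^ (~(p3 <-> ((p3 -> p4) -> (p6 & p2))) -> (p4 <-> p3))) = 1 & 0 = 0
(((p3 ^ p5) ^ p6) & ((p2 | (p5 <-> (p4 <-> p5))) ^ (~(p3 <-> ((p3 -> p4) -> (p6 & p2))) -> (p4 <-> p3)))) -> p5 = 0 -> 1 = 1

1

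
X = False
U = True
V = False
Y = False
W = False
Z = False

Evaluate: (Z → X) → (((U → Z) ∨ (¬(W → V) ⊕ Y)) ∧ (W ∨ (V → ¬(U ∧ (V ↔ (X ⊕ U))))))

False

Substituting X=False, U=True, V=False, Y=False, W=False, Z=False:
Z → X = False → False = True
U → Z = True → False = False
W → V = False → False = True
¬(W → V) = ¬True = False
¬(W → V) ⊕ Y = False ⊕ False = False
(U → Z) ∨ (¬(W → V) ⊕ Y) = False ∨ False = False
X ⊕ U = False ⊕ True = True
V ↔ (X ⊕ U) = False ↔ True = False
U ∧ (V ↔ (X ⊕ U)) = True ∧ False = False
¬(U ∧ (V ↔ (X ⊕ U))) = ¬False = True
V → ¬(U ∧ (V ↔ (X ⊕ U))) = False → True = True
W ∨ (V → ¬(U ∧ (V ↔ (X ⊕ U)))) = False ∨ True = True
((U → Z) ∨ (¬(W → V) ⊕ Y)) ∧ (W ∨ (V → ¬(U ∧ (V ↔ (X ⊕ U))))) = False ∧ True = False
(Z → X) → (((U → Z) ∨ (¬(W → V) ⊕ Y)) ∧ (W ∨ (V → ¬(U ∧ (V ↔ (X ⊕ U)))))) = True → False = False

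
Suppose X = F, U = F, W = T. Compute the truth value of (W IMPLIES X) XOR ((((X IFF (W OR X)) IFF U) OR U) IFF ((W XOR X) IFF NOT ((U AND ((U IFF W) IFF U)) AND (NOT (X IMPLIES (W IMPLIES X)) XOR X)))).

Substituting X=F, U=F, W=T:
W IMPLIES X = T IMPLIES F = F
W OR X = T OR F = T
X IFF (W OR X) = F IFF T = F
(X IFF (W OR X)) IFF U = F IFF F = T
((X IFF (W OR X)) IFF U) OR U = T OR F = T
W XOR X = T XOR F = T
U IFF W = F IFF T = F
(U IFF W) IFF U = F IFF F = T
U AND ((U IFF W) IFF U) = F AND T = F
W IMPLIES X = T IMPLIES F = F
X IMPLIES (W IMPLIES X) = F IMPLIES F = T
NOT (X IMPLIES (W IMPLIES X)) = NOT T = F
NOT (X IMPLIES (W IMPLIES X)) XOR X = F XOR F = F
(U AND ((U IFF W) IFF U)) AND (NOT (X IMPLIES (W IMPLIES X)) XOR X) = F AND F = F
NOT ((U AND ((U IFF W) IFF U)) AND (NOT (X IMPLIES (W IMPLIES X)) XOR X)) = NOT F = T
(W XOR X) IFF NOT ((U AND ((U IFF W) IFF U)) AND (NOT (X IMPLIES (W IMPLIES X)) XOR X)) = T IFF T = T
(((X IFF (W OR X)) IFF U) OR U) IFF ((W XOR X) IFF NOT ((U AND ((U IFF W) IFF U)) AND (NOT (X IMPLIES (W IMPLIES X)) XOR X))) = T IFF T = T
(W IMPLIES X) XOR ((((X IFF (W OR X)) IFF U) OR U) IFF ((W XOR X) IFF NOT ((U AND ((U IFF W) IFF U)) AND (NOT (X IMPLIES (W IMPLIES X)) XOR X)))) = F XOR T = T

T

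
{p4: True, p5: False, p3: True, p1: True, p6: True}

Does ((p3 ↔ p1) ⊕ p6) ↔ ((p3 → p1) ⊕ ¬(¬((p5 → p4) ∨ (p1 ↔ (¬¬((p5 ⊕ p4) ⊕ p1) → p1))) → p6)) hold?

Substituting p4=True, p5=False, p3=True, p1=True, p6=True:
p3 ↔ p1 = True ↔ True = True
(p3 ↔ p1) ⊕ p6 = True ⊕ True = False
p3 → p1 = True → True = True
p5 → p4 = False → True = True
p5 ⊕ p4 = False ⊕ True = True
(p5 ⊕ p4) ⊕ p1 = True ⊕ True = False
¬((p5 ⊕ p4) ⊕ p1) = ¬False = True
¬¬((p5 ⊕ p4) ⊕ p1) = ¬True = False
¬¬((p5 ⊕ p4) ⊕ p1) → p1 = False → True = True
p1 ↔ (¬¬((p5 ⊕ p4) ⊕ p1) → p1) = True ↔ True = True
(p5 → p4) ∨ (p1 ↔ (¬¬((p5 ⊕ p4) ⊕ p1) → p1)) = True ∨ True = True
¬((p5 → p4) ∨ (p1 ↔ (¬¬((p5 ⊕ p4) ⊕ p1) → p1))) = ¬True = False
¬((p5 → p4) ∨ (p1 ↔ (¬¬((p5 ⊕ p4) ⊕ p1) → p1))) → p6 = False → True = True
¬(¬((p5 → p4) ∨ (p1 ↔ (¬¬((p5 ⊕ p4) ⊕ p1) → p1))) → p6) = ¬True = False
(p3 → p1) ⊕ ¬(¬((p5 → p4) ∨ (p1 ↔ (¬¬((p5 ⊕ p4) ⊕ p1) → p1))) → p6) = True ⊕ False = True
((p3 ↔ p1) ⊕ p6) ↔ ((p3 → p1) ⊕ ¬(¬((p5 → p4) ∨ (p1 ↔ (¬¬((p5 ⊕ p4) ⊕ p1) → p1))) → p6)) = False ↔ True = False

False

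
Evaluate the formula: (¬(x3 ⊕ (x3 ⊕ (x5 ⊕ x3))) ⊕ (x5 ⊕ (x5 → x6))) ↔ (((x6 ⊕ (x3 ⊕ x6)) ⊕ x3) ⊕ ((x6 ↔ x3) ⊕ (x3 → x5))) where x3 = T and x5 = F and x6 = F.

x5 ⊕ x3 = F ⊕ T = T
x3 ⊕ (x5 ⊕ x3) = T ⊕ T = F
x3 ⊕ (x3 ⊕ (x5 ⊕ x3)) = T ⊕ F = T
¬(x3 ⊕ (x3 ⊕ (x5 ⊕ x3))) = ¬T = F
x5 → x6 = F → F = T
x5 ⊕ (x5 → x6) = F ⊕ T = T
¬(x3 ⊕ (x3 ⊕ (x5 ⊕ x3))) ⊕ (x5 ⊕ (x5 → x6)) = F ⊕ T = T
x3 ⊕ x6 = T ⊕ F = T
x6 ⊕ (x3 ⊕ x6) = F ⊕ T = T
(x6 ⊕ (x3 ⊕ x6)) ⊕ x3 = T ⊕ T = F
x6 ↔ x3 = F ↔ T = F
x3 → x5 = T → F = F
(x6 ↔ x3) ⊕ (x3 → x5) = F ⊕ F = F
((x6 ⊕ (x3 ⊕ x6)) ⊕ x3) ⊕ ((x6 ↔ x3) ⊕ (x3 → x5)) = F ⊕ F = F
(¬(x3 ⊕ (x3 ⊕ (x5 ⊕ x3))) ⊕ (x5 ⊕ (x5 → x6))) ↔ (((x6 ⊕ (x3 ⊕ x6)) ⊕ x3) ⊕ ((x6 ↔ x3) ⊕ (x3 → x5))) = T ↔ F = F

F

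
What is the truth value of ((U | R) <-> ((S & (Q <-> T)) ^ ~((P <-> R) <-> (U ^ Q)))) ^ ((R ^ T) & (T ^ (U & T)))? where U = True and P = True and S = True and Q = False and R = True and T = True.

False

U | R = True | True = True
Q <-> T = False <-> True = False
S & (Q <-> T) = True & False = False
P <-> R = True <-> True = True
U ^ Q = True ^ False = True
(P <-> R) <-> (U ^ Q) = True <-> True = True
~((P <-> R) <-> (U ^ Q)) = ~True = False
(S & (Q <-> T)) ^ ~((P <-> R) <-> (U ^ Q)) = False ^ False = False
(U | R) <-> ((S & (Q <-> T)) ^ ~((P <-> R) <-> (U ^ Q))) = True <-> False = False
R ^ T = True ^ True = False
U & T = True & True = True
T ^ (U & T) = True ^ True = False
(R ^ T) & (T ^ (U & T)) = False & False = False
((U | R) <-> ((S & (Q <-> T)) ^ ~((P <-> R) <-> (U ^ Q)))) ^ ((R ^ T) & (T ^ (U & T))) = False ^ False = False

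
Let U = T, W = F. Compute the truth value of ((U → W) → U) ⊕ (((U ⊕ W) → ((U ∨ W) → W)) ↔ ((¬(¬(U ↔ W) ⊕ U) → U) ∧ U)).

Substituting U=T, W=F:
U → W = T → F = F
(U → W) → U = F → T = T
U ⊕ W = T ⊕ F = T
U ∨ W = T ∨ F = T
(U ∨ W) → W = T → F = F
(U ⊕ W) → ((U ∨ W) → W) = T → F = F
U ↔ W = T ↔ F = F
¬(U ↔ W) = ¬F = T
¬(U ↔ W) ⊕ U = T ⊕ T = F
¬(¬(U ↔ W) ⊕ U) = ¬F = T
¬(¬(U ↔ W) ⊕ U) → U = T → T = T
(¬(¬(U ↔ W) ⊕ U) → U) ∧ U = T ∧ T = T
((U ⊕ W) → ((U ∨ W) → W)) ↔ ((¬(¬(U ↔ W) ⊕ U) → U) ∧ U) = F ↔ T = F
((U → W) → U) ⊕ (((U ⊕ W) → ((U ∨ W) → W)) ↔ ((¬(¬(U ↔ W) ⊕ U) → U) ∧ U)) = T ⊕ F = T

T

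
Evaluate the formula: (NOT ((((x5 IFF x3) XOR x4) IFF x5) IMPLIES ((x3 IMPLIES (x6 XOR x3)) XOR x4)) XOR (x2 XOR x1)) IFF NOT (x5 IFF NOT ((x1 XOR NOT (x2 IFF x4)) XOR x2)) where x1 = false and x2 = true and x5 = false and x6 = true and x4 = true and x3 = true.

x5 IFF x3 = false IFF true = false
(x5 IFF x3) XOR x4 = false XOR true = true
((x5 IFF x3) XOR x4) IFF x5 = true IFF false = false
x6 XOR x3 = true XOR true = false
x3 IMPLIES (x6 XOR x3) = true IMPLIES false = false
(x3 IMPLIES (x6 XOR x3)) XOR x4 = false XOR true = true
(((x5 IFF x3) XOR x4) IFF x5) IMPLIES ((x3 IMPLIES (x6 XOR x3)) XOR x4) = false IMPLIES true = true
NOT ((((x5 IFF x3) XOR x4) IFF x5) IMPLIES ((x3 IMPLIES (x6 XOR x3)) XOR x4)) = NOT true = false
x2 XOR x1 = true XOR false = true
NOT ((((x5 IFF x3) XOR x4) IFF x5) IMPLIES ((x3 IMPLIES (x6 XOR x3)) XOR x4)) XOR (x2 XOR x1) = false XOR true = true
x2 IFF x4 = true IFF true = true
NOT (x2 IFF x4) = NOT true = false
x1 XOR NOT (x2 IFF x4) = false XOR false = false
(x1 XOR NOT (x2 IFF x4)) XOR x2 = false XOR true = true
NOT ((x1 XOR NOT (x2 IFF x4)) XOR x2) = NOT true = false
x5 IFF NOT ((x1 XOR NOT (x2 IFF x4)) XOR x2) = false IFF false = true
NOT (x5 IFF NOT ((x1 XOR NOT (x2 IFF x4)) XOR x2)) = NOT true = false
(NOT ((((x5 IFF x3) XOR x4) IFF x5) IMPLIES ((x3 IMPLIES (x6 XOR x3)) XOR x4)) XOR (x2 XOR x1)) IFF NOT (x5 IFF NOT ((x1 XOR NOT (x2 IFF x4)) XOR x2)) = true IFF false = false

false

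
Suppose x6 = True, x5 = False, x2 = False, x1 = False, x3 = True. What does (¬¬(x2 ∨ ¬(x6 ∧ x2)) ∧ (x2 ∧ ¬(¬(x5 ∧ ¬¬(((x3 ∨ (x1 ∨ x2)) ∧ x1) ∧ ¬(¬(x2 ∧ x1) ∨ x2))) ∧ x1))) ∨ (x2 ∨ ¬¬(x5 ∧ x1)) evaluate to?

x6 ∧ x2 = True ∧ False = False
¬(x6 ∧ x2) = ¬False = True
x2 ∨ ¬(x6 ∧ x2) = False ∨ True = True
¬(x2 ∨ ¬(x6 ∧ x2)) = ¬True = False
¬¬(x2 ∨ ¬(x6 ∧ x2)) = ¬False = True
x1 ∨ x2 = False ∨ False = False
x3 ∨ (x1 ∨ x2) = True ∨ False = True
(x3 ∨ (x1 ∨ x2)) ∧ x1 = True ∧ False = False
x2 ∧ x1 = False ∧ False = False
¬(x2 ∧ x1) = ¬False = True
¬(x2 ∧ x1) ∨ x2 = True ∨ False = True
¬(¬(x2 ∧ x1) ∨ x2) = ¬True = False
((x3 ∨ (x1 ∨ x2)) ∧ x1) ∧ ¬(¬(x2 ∧ x1) ∨ x2) = False ∧ False = False
¬(((x3 ∨ (x1 ∨ x2)) ∧ x1) ∧ ¬(¬(x2 ∧ x1) ∨ x2)) = ¬False = True
¬¬(((x3 ∨ (x1 ∨ x2)) ∧ x1) ∧ ¬(¬(x2 ∧ x1) ∨ x2)) = ¬True = False
x5 ∧ ¬¬(((x3 ∨ (x1 ∨ x2)) ∧ x1) ∧ ¬(¬(x2 ∧ x1) ∨ x2)) = False ∧ False = False
¬(x5 ∧ ¬¬(((x3 ∨ (x1 ∨ x2)) ∧ x1) ∧ ¬(¬(x2 ∧ x1) ∨ x2))) = ¬False = True
¬(x5 ∧ ¬¬(((x3 ∨ (x1 ∨ x2)) ∧ x1) ∧ ¬(¬(x2 ∧ x1) ∨ x2))) ∧ x1 = True ∧ False = False
¬(¬(x5 ∧ ¬¬(((x3 ∨ (x1 ∨ x2)) ∧ x1) ∧ ¬(¬(x2 ∧ x1) ∨ x2))) ∧ x1) = ¬False = True
x2 ∧ ¬(¬(x5 ∧ ¬¬(((x3 ∨ (x1 ∨ x2)) ∧ x1) ∧ ¬(¬(x2 ∧ x1) ∨ x2))) ∧ x1) = False ∧ True = False
¬¬(x2 ∨ ¬(x6 ∧ x2)) ∧ (x2 ∧ ¬(¬(x5 ∧ ¬¬(((x3 ∨ (x1 ∨ x2)) ∧ x1) ∧ ¬(¬(x2 ∧ x1) ∨ x2))) ∧ x1)) = True ∧ False = False
x5 ∧ x1 = False ∧ False = False
¬(x5 ∧ x1) = ¬False = True
¬¬(x5 ∧ x1) = ¬True = False
x2 ∨ ¬¬(x5 ∧ x1) = False ∨ False = False
(¬¬(x2 ∨ ¬(x6 ∧ x2)) ∧ (x2 ∧ ¬(¬(x5 ∧ ¬¬(((x3 ∨ (x1 ∨ x2)) ∧ x1) ∧ ¬(¬(x2 ∧ x1) ∨ x2))) ∧ x1))) ∨ (x2 ∨ ¬¬(x5 ∧ x1)) = False ∨ False = False

False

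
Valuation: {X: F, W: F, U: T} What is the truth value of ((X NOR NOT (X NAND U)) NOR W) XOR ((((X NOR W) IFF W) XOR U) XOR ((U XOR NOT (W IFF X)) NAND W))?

F

X NAND U = F NAND T = T
NOT (X NAND U) = NOT T = F
X NOR NOT (X NAND U) = F NOR F = T
(X NOR NOT (X NAND U)) NOR W = T NOR F = F
X NOR W = F NOR F = T
(X NOR W) IFF W = T IFF F = F
((X NOR W) IFF W) XOR U = F XOR T = T
W IFF X = F IFF F = T
NOT (W IFF X) = NOT T = F
U XOR NOT (W IFF X) = T XOR F = T
(U XOR NOT (W IFF X)) NAND W = T NAND F = T
(((X NOR W) IFF W) XOR U) XOR ((U XOR NOT (W IFF X)) NAND W) = T XOR T = F
((X NOR NOT (X NAND U)) NOR W) XOR ((((X NOR W) IFF W) XOR U) XOR ((U XOR NOT (W IFF X)) NAND W)) = F XOR F = F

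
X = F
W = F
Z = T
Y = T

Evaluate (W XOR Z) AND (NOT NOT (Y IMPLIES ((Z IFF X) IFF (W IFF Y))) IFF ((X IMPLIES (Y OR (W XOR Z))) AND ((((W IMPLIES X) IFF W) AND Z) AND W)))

W XOR Z = F XOR T = T
Z IFF X = T IFF F = F
W IFF Y = F IFF T = F
(Z IFF X) IFF (W IFF Y) = F IFF F = T
Y IMPLIES ((Z IFF X) IFF (W IFF Y)) = T IMPLIES T = T
NOT (Y IMPLIES ((Z IFF X) IFF (W IFF Y))) = NOT T = F
NOT NOT (Y IMPLIES ((Z IFF X) IFF (W IFF Y))) = NOT F = T
W XOR Z = F XOR T = T
Y OR (W XOR Z) = T OR T = T
X IMPLIES (Y OR (W XOR Z)) = F IMPLIES T = T
W IMPLIES X = F IMPLIES F = T
(W IMPLIES X) IFF W = T IFF F = F
((W IMPLIES X) IFF W) AND Z = F AND T = F
(((W IMPLIES X) IFF W) AND Z) AND W = F AND F = F
(X IMPLIES (Y OR (W XOR Z))) AND ((((W IMPLIES X) IFF W) AND Z) AND W) = T AND F = F
NOT NOT (Y IMPLIES ((Z IFF X) IFF (W IFF Y))) IFF ((X IMPLIES (Y OR (W XOR Z))) AND ((((W IMPLIES X) IFF W) AND Z) AND W)) = T IFF F = F
(W XOR Z) AND (NOT NOT (Y IMPLIES ((Z IFF X) IFF (W IFF Y))) IFF ((X IMPLIES (Y OR (W XOR Z))) AND ((((W IMPLIES X) IFF W) AND Z) AND W))) = T AND F = F

F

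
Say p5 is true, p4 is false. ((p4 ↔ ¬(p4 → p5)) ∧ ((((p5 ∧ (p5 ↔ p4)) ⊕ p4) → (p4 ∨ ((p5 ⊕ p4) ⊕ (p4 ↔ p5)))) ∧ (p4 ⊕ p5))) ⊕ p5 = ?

False

p4 → p5 = False → True = True
¬(p4 → p5) = ¬True = False
p4 ↔ ¬(p4 → p5) = False ↔ False = True
p5 ↔ p4 = True ↔ False = False
p5 ∧ (p5 ↔ p4) = True ∧ False = False
(p5 ∧ (p5 ↔ p4)) ⊕ p4 = False ⊕ False = False
p5 ⊕ p4 = True ⊕ False = True
p4 ↔ p5 = False ↔ True = False
(p5 ⊕ p4) ⊕ (p4 ↔ p5) = True ⊕ False = True
p4 ∨ ((p5 ⊕ p4) ⊕ (p4 ↔ p5)) = False ∨ True = True
((p5 ∧ (p5 ↔ p4)) ⊕ p4) → (p4 ∨ ((p5 ⊕ p4) ⊕ (p4 ↔ p5))) = False → True = True
p4 ⊕ p5 = False ⊕ True = True
(((p5 ∧ (p5 ↔ p4)) ⊕ p4) → (p4 ∨ ((p5 ⊕ p4) ⊕ (p4 ↔ p5)))) ∧ (p4 ⊕ p5) = True ∧ True = True
(p4 ↔ ¬(p4 → p5)) ∧ ((((p5 ∧ (p5 ↔ p4)) ⊕ p4) → (p4 ∨ ((p5 ⊕ p4) ⊕ (p4 ↔ p5)))) ∧ (p4 ⊕ p5)) = True ∧ True = True
((p4 ↔ ¬(p4 → p5)) ∧ ((((p5 ∧ (p5 ↔ p4)) ⊕ p4) → (p4 ∨ ((p5 ⊕ p4) ⊕ (p4 ↔ p5)))) ∧ (p4 ⊕ p5))) ⊕ p5 = True ⊕ True = False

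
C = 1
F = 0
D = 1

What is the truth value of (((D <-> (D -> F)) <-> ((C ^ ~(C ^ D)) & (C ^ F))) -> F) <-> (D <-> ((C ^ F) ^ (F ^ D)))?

D -> F = 1 -> 0 = 0
D <-> (D -> F) = 1 <-> 0 = 0
C ^ D = 1 ^ 1 = 0
~(C ^ D) = ~0 = 1
C ^ ~(C ^ D) = 1 ^ 1 = 0
C ^ F = 1 ^ 0 = 1
(C ^ ~(C ^ D)) & (C ^ F) = 0 & 1 = 0
(D <-> (D -> F)) <-> ((C ^ ~(C ^ D)) & (C ^ F)) = 0 <-> 0 = 1
((D <-> (D -> F)) <-> ((C ^ ~(C ^ D)) & (C ^ F))) -> F = 1 -> 0 = 0
C ^ F = 1 ^ 0 = 1
F ^ D = 0 ^ 1 = 1
(C ^ F) ^ (F ^ D) = 1 ^ 1 = 0
D <-> ((C ^ F) ^ (F ^ D)) = 1 <-> 0 = 0
(((D <-> (D -> F)) <-> ((C ^ ~(C ^ D)) & (C ^ F))) -> F) <-> (D <-> ((C ^ F) ^ (F ^ D))) = 0 <-> 0 = 1

1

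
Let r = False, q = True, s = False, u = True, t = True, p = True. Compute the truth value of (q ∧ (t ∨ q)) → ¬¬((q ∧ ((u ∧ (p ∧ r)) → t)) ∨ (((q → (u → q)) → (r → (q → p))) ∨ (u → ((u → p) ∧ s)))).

t ∨ q = True ∨ True = True
q ∧ (t ∨ q) = True ∧ True = True
p ∧ r = True ∧ False = False
u ∧ (p ∧ r) = True ∧ False = False
(u ∧ (p ∧ r)) → t = False → True = True
q ∧ ((u ∧ (p ∧ r)) → t) = True ∧ True = True
u → q = True → True = True
q → (u → q) = True → True = True
q → p = True → True = True
r → (q → p) = False → True = True
(q → (u → q)) → (r → (q → p)) = True → True = True
u → p = True → True = True
(u → p) ∧ s = True ∧ False = False
u → ((u → p) ∧ s) = True → False = False
((q → (u → q)) → (r → (q → p))) ∨ (u → ((u → p) ∧ s)) = True ∨ False = True
(q ∧ ((u ∧ (p ∧ r)) → t)) ∨ (((q → (u → q)) → (r → (q → p))) ∨ (u → ((u → p) ∧ s))) = True ∨ True = True
¬((q ∧ ((u ∧ (p ∧ r)) → t)) ∨ (((q → (u → q)) → (r → (q → p))) ∨ (u → ((u → p) ∧ s)))) = ¬True = False
¬¬((q ∧ ((u ∧ (p ∧ r)) → t)) ∨ (((q → (u → q)) → (r → (q → p))) ∨ (u → ((u → p) ∧ s)))) = ¬False = True
(q ∧ (t ∨ q)) → ¬¬((q ∧ ((u ∧ (p ∧ r)) → t)) ∨ (((q → (u → q)) → (r → (q → p))) ∨ (u → ((u → p) ∧ s)))) = True → True = True

True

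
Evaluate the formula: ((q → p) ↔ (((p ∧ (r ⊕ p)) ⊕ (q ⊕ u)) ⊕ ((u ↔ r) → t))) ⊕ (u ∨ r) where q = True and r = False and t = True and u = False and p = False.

q → p = True → False = False
r ⊕ p = False ⊕ False = False
p ∧ (r ⊕ p) = False ∧ False = False
q ⊕ u = True ⊕ False = True
(p ∧ (r ⊕ p)) ⊕ (q ⊕ u) = False ⊕ True = True
u ↔ r = False ↔ False = True
(u ↔ r) → t = True → True = True
((p ∧ (r ⊕ p)) ⊕ (q ⊕ u)) ⊕ ((u ↔ r) → t) = True ⊕ True = False
(q → p) ↔ (((p ∧ (r ⊕ p)) ⊕ (q ⊕ u)) ⊕ ((u ↔ r) → t)) = False ↔ False = True
u ∨ r = False ∨ False = False
((q → p) ↔ (((p ∧ (r ⊕ p)) ⊕ (q ⊕ u)) ⊕ ((u ↔ r) → t))) ⊕ (u ∨ r) = True ⊕ False = True

True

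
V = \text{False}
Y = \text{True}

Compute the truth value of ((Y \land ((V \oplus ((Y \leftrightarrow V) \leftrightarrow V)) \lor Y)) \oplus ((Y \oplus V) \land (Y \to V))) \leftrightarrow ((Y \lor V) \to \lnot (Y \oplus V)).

Y \leftrightarrow V = \text{True} \leftrightarrow \text{False} = \text{False}
(Y \leftrightarrow V) \leftrightarrow V = \text{False} \leftrightarrow \text{False} = \text{True}
V \oplus ((Y \leftrightarrow V) \leftrightarrow V) = \text{False} \oplus \text{True} = \text{True}
(V \oplus ((Y \leftrightarrow V) \leftrightarrow V)) \lor Y = \text{True} \lor \text{True} = \text{True}
Y \land ((V \oplus ((Y \leftrightarrow V) \leftrightarrow V)) \lor Y) = \text{True} \land \text{True} = \text{True}
Y \oplus V = \text{True} \oplus \text{False} = \text{True}
Y \to V = \text{True} \to \text{False} = \text{False}
(Y \oplus V) \land (Y \to V) = \text{True} \land \text{False} = \text{False}
(Y \land ((V \oplus ((Y \leftrightarrow V) \leftrightarrow V)) \lor Y)) \oplus ((Y \oplus V) \land (Y \to V)) = \text{True} \oplus \text{False} = \text{True}
Y \lor V = \text{True} \lor \text{False} = \text{True}
Y \oplus V = \text{True} \oplus \text{False} = \text{True}
\lnot (Y \oplus V) = \lnot \text{True} = \text{False}
(Y \lor V) \to \lnot (Y \oplus V) = \text{True} \to \text{False} = \text{False}
((Y \land ((V \oplus ((Y \leftrightarrow V) \leftrightarrow V)) \lor Y)) \oplus ((Y \oplus V) \land (Y \to V))) \leftrightarrow ((Y \lor V) \to \lnot (Y \oplus V)) = \text{True} \leftrightarrow \text{False} = \text{False}

\text{False}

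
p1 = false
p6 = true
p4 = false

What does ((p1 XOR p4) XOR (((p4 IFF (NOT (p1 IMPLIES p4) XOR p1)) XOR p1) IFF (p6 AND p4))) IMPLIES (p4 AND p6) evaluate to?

true

p1 XOR p4 = false XOR false = false
p1 IMPLIES p4 = false IMPLIES false = true
NOT (p1 IMPLIES p4) = NOT true = false
NOT (p1 IMPLIES p4) XOR p1 = false XOR false = false
p4 IFF (NOT (p1 IMPLIES p4) XOR p1) = false IFF false = true
(p4 IFF (NOT (p1 IMPLIES p4) XOR p1)) XOR p1 = true XOR false = true
p6 AND p4 = true AND false = false
((p4 IFF (NOT (p1 IMPLIES p4) XOR p1)) XOR p1) IFF (p6 AND p4) = true IFF false = false
(p1 XOR p4) XOR (((p4 IFF (NOT (p1 IMPLIES p4) XOR p1)) XOR p1) IFF (p6 AND p4)) = false XOR false = false
p4 AND p6 = false AND true = false
((p1 XOR p4) XOR (((p4 IFF (NOT (p1 IMPLIES p4) XOR p1)) XOR p1) IFF (p6 AND p4))) IMPLIES (p4 AND p6) = false IMPLIES false = true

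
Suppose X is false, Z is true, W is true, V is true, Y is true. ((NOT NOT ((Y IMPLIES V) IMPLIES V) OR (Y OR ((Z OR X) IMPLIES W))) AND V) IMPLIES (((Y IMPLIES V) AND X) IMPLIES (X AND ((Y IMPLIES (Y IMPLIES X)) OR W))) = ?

Substituting X=false, Z=true, W=true, V=true, Y=true:
Y IMPLIES V = true IMPLIES true = true
(Y IMPLIES V) IMPLIES V = true IMPLIES true = true
NOT ((Y IMPLIES V) IMPLIES V) = NOT true = false
NOT NOT ((Y IMPLIES V) IMPLIES V) = NOT false = true
Z OR X = true OR false = true
(Z OR X) IMPLIES W = true IMPLIES true = true
Y OR ((Z OR X) IMPLIES W) = true OR true = true
NOT NOT ((Y IMPLIES V) IMPLIES V) OR (Y OR ((Z OR X) IMPLIES W)) = true OR true = true
(NOT NOT ((Y IMPLIES V) IMPLIES V) OR (Y OR ((Z OR X) IMPLIES W))) AND V = true AND true = true
Y IMPLIES V = true IMPLIES true = true
(Y IMPLIES V) AND X = true AND false = false
Y IMPLIES X = true IMPLIES false = false
Y IMPLIES (Y IMPLIES X) = true IMPLIES false = false
(Y IMPLIES (Y IMPLIES X)) OR W = false OR true = true
X AND ((Y IMPLIES (Y IMPLIES X)) OR W) = false AND true = false
((Y IMPLIES V) AND X) IMPLIES (X AND ((Y IMPLIES (Y IMPLIES X)) OR W)) = false IMPLIES false = true
((NOT NOT ((Y IMPLIES V) IMPLIES V) OR (Y OR ((Z OR X) IMPLIES W))) AND V) IMPLIES (((Y IMPLIES V) AND X) IMPLIES (X AND ((Y IMPLIES (Y IMPLIES X)) OR W))) = true IMPLIES true = true

true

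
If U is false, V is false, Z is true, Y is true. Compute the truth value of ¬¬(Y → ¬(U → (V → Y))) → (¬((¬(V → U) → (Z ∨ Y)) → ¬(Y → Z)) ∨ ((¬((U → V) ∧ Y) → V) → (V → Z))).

True

V → Y = False → True = True
U → (V → Y) = False → True = True
¬(U → (V → Y)) = ¬True = False
Y → ¬(U → (V → Y)) = True → False = False
¬(Y → ¬(U → (V → Y))) = ¬False = True
¬¬(Y → ¬(U → (V → Y))) = ¬True = False
V → U = False → False = True
¬(V → U) = ¬True = False
Z ∨ Y = True ∨ True = True
¬(V → U) → (Z ∨ Y) = False → True = True
Y → Z = True → True = True
¬(Y → Z) = ¬True = False
(¬(V → U) → (Z ∨ Y)) → ¬(Y → Z) = True → False = False
¬((¬(V → U) → (Z ∨ Y)) → ¬(Y → Z)) = ¬False = True
U → V = False → False = True
(U → V) ∧ Y = True ∧ True = True
¬((U → V) ∧ Y) = ¬True = False
¬((U → V) ∧ Y) → V = False → False = True
V → Z = False → True = True
(¬((U → V) ∧ Y) → V) → (V → Z) = True → True = True
¬((¬(V → U) → (Z ∨ Y)) → ¬(Y → Z)) ∨ ((¬((U → V) ∧ Y) → V) → (V → Z)) = True ∨ True = True
¬¬(Y → ¬(U → (V → Y))) → (¬((¬(V → U) → (Z ∨ Y)) → ¬(Y → Z)) ∨ ((¬((U → V) ∧ Y) → V) → (V → Z))) = False → True = True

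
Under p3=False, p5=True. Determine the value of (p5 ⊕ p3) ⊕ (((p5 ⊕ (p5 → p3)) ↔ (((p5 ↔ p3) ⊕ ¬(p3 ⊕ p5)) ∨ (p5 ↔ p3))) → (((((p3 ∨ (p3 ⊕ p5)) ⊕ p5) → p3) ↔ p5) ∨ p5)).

p5 ⊕ p3 = True ⊕ False = True
p5 → p3 = True → False = False
p5 ⊕ (p5 → p3) = True ⊕ False = True
p5 ↔ p3 = True ↔ False = False
p3 ⊕ p5 = False ⊕ True = True
¬(p3 ⊕ p5) = ¬True = False
(p5 ↔ p3) ⊕ ¬(p3 ⊕ p5) = False ⊕ False = False
p5 ↔ p3 = True ↔ False = False
((p5 ↔ p3) ⊕ ¬(p3 ⊕ p5)) ∨ (p5 ↔ p3) = False ∨ False = False
(p5 ⊕ (p5 → p3)) ↔ (((p5 ↔ p3) ⊕ ¬(p3 ⊕ p5)) ∨ (p5 ↔ p3)) = True ↔ False = False
p3 ⊕ p5 = False ⊕ True = True
p3 ∨ (p3 ⊕ p5) = False ∨ True = True
(p3 ∨ (p3 ⊕ p5)) ⊕ p5 = True ⊕ True = False
((p3 ∨ (p3 ⊕ p5)) ⊕ p5) → p3 = False → False = True
(((p3 ∨ (p3 ⊕ p5)) ⊕ p5) → p3) ↔ p5 = True ↔ True = True
((((p3 ∨ (p3 ⊕ p5)) ⊕ p5) → p3) ↔ p5) ∨ p5 = True ∨ True = True
((p5 ⊕ (p5 → p3)) ↔ (((p5 ↔ p3) ⊕ ¬(p3 ⊕ p5)) ∨ (p5 ↔ p3))) → (((((p3 ∨ (p3 ⊕ p5)) ⊕ p5) → p3) ↔ p5) ∨ p5) = False → True = True
(p5 ⊕ p3) ⊕ (((p5 ⊕ (p5 → p3)) ↔ (((p5 ↔ p3) ⊕ ¬(p3 ⊕ p5)) ∨ (p5 ↔ p3))) → (((((p3 ∨ (p3 ⊕ p5)) ⊕ p5) → p3) ↔ p5) ∨ p5)) = True ⊕ True = False

False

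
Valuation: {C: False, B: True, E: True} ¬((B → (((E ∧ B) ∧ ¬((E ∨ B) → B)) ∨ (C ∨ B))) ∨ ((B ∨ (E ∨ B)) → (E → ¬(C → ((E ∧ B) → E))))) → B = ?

E ∧ B = True ∧ True = True
E ∨ B = True ∨ True = True
(E ∨ B) → B = True → True = True
¬((E ∨ B) → B) = ¬True = False
(E ∧ B) ∧ ¬((E ∨ B) → B) = True ∧ False = False
C ∨ B = False ∨ True = True
((E ∧ B) ∧ ¬((E ∨ B) → B)) ∨ (C ∨ B) = False ∨ True = True
B → (((E ∧ B) ∧ ¬((E ∨ B) → B)) ∨ (C ∨ B)) = True → True = True
E ∨ B = True ∨ True = True
B ∨ (E ∨ B) = True ∨ True = True
E ∧ B = True ∧ True = True
(E ∧ B) → E = True → True = True
C → ((E ∧ B) → E) = False → True = True
¬(C → ((E ∧ B) → E)) = ¬True = False
E → ¬(C → ((E ∧ B) → E)) = True → False = False
(B ∨ (E ∨ B)) → (E → ¬(C → ((E ∧ B) → E))) = True → False = False
(B → (((E ∧ B) ∧ ¬((E ∨ B) → B)) ∨ (C ∨ B))) ∨ ((B ∨ (E ∨ B)) → (E → ¬(C → ((E ∧ B) → E)))) = True ∨ False = True
¬((B → (((E ∧ B) ∧ ¬((E ∨ B) → B)) ∨ (C ∨ B))) ∨ ((B ∨ (E ∨ B)) → (E → ¬(C → ((E ∧ B) → E))))) = ¬True = False
¬((B → (((E ∧ B) ∧ ¬((E ∨ B) → B)) ∨ (C ∨ B))) ∨ ((B ∨ (E ∨ B)) → (E → ¬(C → ((E ∧ B) → E))))) → B = False → True = True

True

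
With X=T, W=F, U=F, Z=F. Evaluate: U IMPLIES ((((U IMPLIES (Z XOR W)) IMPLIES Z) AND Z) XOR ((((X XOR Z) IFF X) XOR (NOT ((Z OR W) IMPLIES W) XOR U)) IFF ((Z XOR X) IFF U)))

T

Z XOR W = F XOR F = F
U IMPLIES (Z XOR W) = F IMPLIES F = T
(U IMPLIES (Z XOR W)) IMPLIES Z = T IMPLIES F = F
((U IMPLIES (Z XOR W)) IMPLIES Z) AND Z = F AND F = F
X XOR Z = T XOR F = T
(X XOR Z) IFF X = T IFF T = T
Z OR W = F OR F = F
(Z OR W) IMPLIES W = F IMPLIES F = T
NOT ((Z OR W) IMPLIES W) = NOT T = F
NOT ((Z OR W) IMPLIES W) XOR U = F XOR F = F
((X XOR Z) IFF X) XOR (NOT ((Z OR W) IMPLIES W) XOR U) = T XOR F = T
Z XOR X = F XOR T = T
(Z XOR X) IFF U = T IFF F = F
(((X XOR Z) IFF X) XOR (NOT ((Z OR W) IMPLIES W) XOR U)) IFF ((Z XOR X) IFF U) = T IFF F = F
(((U IMPLIES (Z XOR W)) IMPLIES Z) AND Z) XOR ((((X XOR Z) IFF X) XOR (NOT ((Z OR W) IMPLIES W) XOR U)) IFF ((Z XOR X) IFF U)) = F XOR F = F
U IMPLIES ((((U IMPLIES (Z XOR W)) IMPLIES Z) AND Z) XOR ((((X XOR Z) IFF X) XOR (NOT ((Z OR W) IMPLIES W) XOR U)) IFF ((Z XOR X) IFF U))) = F IMPLIES F = T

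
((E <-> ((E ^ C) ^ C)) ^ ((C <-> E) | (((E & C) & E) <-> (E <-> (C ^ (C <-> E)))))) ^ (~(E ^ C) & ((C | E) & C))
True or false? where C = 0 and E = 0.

0

E ^ C = 0 ^ 0 = 0
(E ^ C) ^ C = 0 ^ 0 = 0
E <-> ((E ^ C) ^ C) = 0 <-> 0 = 1
C <-> E = 0 <-> 0 = 1
E & C = 0 & 0 = 0
(E & C) & E = 0 & 0 = 0
C <-> E = 0 <-> 0 = 1
C ^ (C <-> E) = 0 ^ 1 = 1
E <-> (C ^ (C <-> E)) = 0 <-> 1 = 0
((E & C) & E) <-> (E <-> (C ^ (C <-> E))) = 0 <-> 0 = 1
(C <-> E) | (((E & C) & E) <-> (E <-> (C ^ (C <-> E)))) = 1 | 1 = 1
(E <-> ((E ^ C) ^ C)) ^ ((C <-> E) | (((E & C) & E) <-> (E <-> (C ^ (C <-> E))))) = 1 ^ 1 = 0
E ^ C = 0 ^ 0 = 0
~(E ^ C) = ~0 = 1
C | E = 0 | 0 = 0
(C | E) & C = 0 & 0 = 0
~(E ^ C) & ((C | E) & C) = 1 & 0 = 0
((E <-> ((E ^ C) ^ C)) ^ ((C <-> E) | (((E & C) & E) <-> (E <-> (C ^ (C <-> E)))))) ^ (~(E ^ C) & ((C | E) & C)) = 0 ^ 0 = 0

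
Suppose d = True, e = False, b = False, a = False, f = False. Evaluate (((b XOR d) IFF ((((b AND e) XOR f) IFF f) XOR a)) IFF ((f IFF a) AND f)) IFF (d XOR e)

False

b XOR d = False XOR True = True
b AND e = False AND False = False
(b AND e) XOR f = False XOR False = False
((b AND e) XOR f) IFF f = False IFF False = True
(((b AND e) XOR f) IFF f) XOR a = True XOR False = True
(b XOR d) IFF ((((b AND e) XOR f) IFF f) XOR a) = True IFF True = True
f IFF a = False IFF False = True
(f IFF a) AND f = True AND False = False
((b XOR d) IFF ((((b AND e) XOR f) IFF f) XOR a)) IFF ((f IFF a) AND f) = True IFF False = False
d XOR e = True XOR False = True
(((b XOR d) IFF ((((b AND e) XOR f) IFF f) XOR a)) IFF ((f IFF a) AND f)) IFF (d XOR e) = False IFF True = False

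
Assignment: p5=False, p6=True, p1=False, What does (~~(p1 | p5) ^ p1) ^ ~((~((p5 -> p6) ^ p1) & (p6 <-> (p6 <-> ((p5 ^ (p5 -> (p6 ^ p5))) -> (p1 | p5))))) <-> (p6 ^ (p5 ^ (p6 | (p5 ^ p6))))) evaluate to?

p1 | p5 = False | False = False
~(p1 | p5) = ~False = True
~~(p1 | p5) = ~True = False
~~(p1 | p5) ^ p1 = False ^ False = False
p5 -> p6 = False -> True = True
(p5 -> p6) ^ p1 = True ^ False = True
~((p5 -> p6) ^ p1) = ~True = False
p6 ^ p5 = True ^ False = True
p5 -> (p6 ^ p5) = False -> True = True
p5 ^ (p5 -> (p6 ^ p5)) = False ^ True = True
p1 | p5 = False | False = False
(p5 ^ (p5 -> (p6 ^ p5))) -> (p1 | p5) = True -> False = False
p6 <-> ((p5 ^ (p5 -> (p6 ^ p5))) -> (p1 | p5)) = True <-> False = False
p6 <-> (p6 <-> ((p5 ^ (p5 -> (p6 ^ p5))) -> (p1 | p5))) = True <-> False = False
~((p5 -> p6) ^ p1) & (p6 <-> (p6 <-> ((p5 ^ (p5 -> (p6 ^ p5))) -> (p1 | p5)))) = False & False = False
p5 ^ p6 = False ^ True = True
p6 | (p5 ^ p6) = True | True = True
p5 ^ (p6 | (p5 ^ p6)) = False ^ True = True
p6 ^ (p5 ^ (p6 | (p5 ^ p6))) = True ^ True = False
(~((p5 -> p6) ^ p1) & (p6 <-> (p6 <-> ((p5 ^ (p5 -> (p6 ^ p5))) -> (p1 | p5))))) <-> (p6 ^ (p5 ^ (p6 | (p5 ^ p6)))) = False <-> False = True
~((~((p5 -> p6) ^ p1) & (p6 <-> (p6 <-> ((p5 ^ (p5 -> (p6 ^ p5))) -> (p1 | p5))))) <-> (p6 ^ (p5 ^ (p6 | (p5 ^ p6))))) = ~True = False
(~~(p1 | p5) ^ p1) ^ ~((~((p5 -> p6) ^ p1) & (p6 <-> (p6 <-> ((p5 ^ (p5 -> (p6 ^ p5))) -> (p1 | p5))))) <-> (p6 ^ (p5 ^ (p6 | (p5 ^ p6))))) = False ^ False = False

False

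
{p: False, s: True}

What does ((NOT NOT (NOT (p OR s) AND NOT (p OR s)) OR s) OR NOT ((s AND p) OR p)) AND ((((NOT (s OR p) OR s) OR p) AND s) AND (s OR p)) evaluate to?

Substituting p=False, s=True:
p OR s = False OR True = True
NOT (p OR s) = NOT True = False
p OR s = False OR True = True
NOT (p OR s) = NOT True = False
NOT (p OR s) AND NOT (p OR s) = False AND False = False
NOT (NOT (p OR s) AND NOT (p OR s)) = NOT False = True
NOT NOT (NOT (p OR s) AND NOT (p OR s)) = NOT True = False
NOT NOT (NOT (p OR s) AND NOT (p OR s)) OR s = False OR True = True
s AND p = True AND False = False
(s AND p) OR p = False OR False = False
NOT ((s AND p) OR p) = NOT False = True
(NOT NOT (NOT (p OR s) AND NOT (p OR s)) OR s) OR NOT ((s AND p) OR p) = True OR True = True
s OR p = True OR False = True
NOT (s OR p) = NOT True = False
NOT (s OR p) OR s = False OR True = True
(NOT (s OR p) OR s) OR p = True OR False = True
((NOT (s OR p) OR s) OR p) AND s = True AND True = True
s OR p = True OR False = True
(((NOT (s OR p) OR s) OR p) AND s) AND (s OR p) = True AND True = True
((NOT NOT (NOT (p OR s) AND NOT (p OR s)) OR s) OR NOT ((s AND p) OR p)) AND ((((NOT (s OR p) OR s) OR p) AND s) AND (s OR p)) = True AND True = True

True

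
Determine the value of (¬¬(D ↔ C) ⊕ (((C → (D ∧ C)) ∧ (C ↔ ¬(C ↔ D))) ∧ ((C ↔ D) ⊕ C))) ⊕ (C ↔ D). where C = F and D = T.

F

Substituting C=F, D=T:
D ↔ C = T ↔ F = F
¬(D ↔ C) = ¬F = T
¬¬(D ↔ C) = ¬T = F
D ∧ C = T ∧ F = F
C → (D ∧ C) = F → F = T
C ↔ D = F ↔ T = F
¬(C ↔ D) = ¬F = T
C ↔ ¬(C ↔ D) = F ↔ T = F
(C → (D ∧ C)) ∧ (C ↔ ¬(C ↔ D)) = T ∧ F = F
C ↔ D = F ↔ T = F
(C ↔ D) ⊕ C = F ⊕ F = F
((C → (D ∧ C)) ∧ (C ↔ ¬(C ↔ D))) ∧ ((C ↔ D) ⊕ C) = F ∧ F = F
¬¬(D ↔ C) ⊕ (((C → (D ∧ C)) ∧ (C ↔ ¬(C ↔ D))) ∧ ((C ↔ D) ⊕ C)) = F ⊕ F = F
C ↔ D = F ↔ T = F
(¬¬(D ↔ C) ⊕ (((C → (D ∧ C)) ∧ (C ↔ ¬(C ↔ D))) ∧ ((C ↔ D) ⊕ C))) ⊕ (C ↔ D) = F ⊕ F = F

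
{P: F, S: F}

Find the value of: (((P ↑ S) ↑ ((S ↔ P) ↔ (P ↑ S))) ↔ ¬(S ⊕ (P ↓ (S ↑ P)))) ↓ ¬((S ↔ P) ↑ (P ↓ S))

P ↑ S = F ↑ F = T
S ↔ P = F ↔ F = T
P ↑ S = F ↑ F = T
(S ↔ P) ↔ (P ↑ S) = T ↔ T = T
(P ↑ S) ↑ ((S ↔ P) ↔ (P ↑ S)) = T ↑ T = F
S ↑ P = F ↑ F = T
P ↓ (S ↑ P) = F ↓ T = F
S ⊕ (P ↓ (S ↑ P)) = F ⊕ F = F
¬(S ⊕ (P ↓ (S ↑ P))) = ¬F = T
((P ↑ S) ↑ ((S ↔ P) ↔ (P ↑ S))) ↔ ¬(S ⊕ (P ↓ (S ↑ P))) = F ↔ T = F
S ↔ P = F ↔ F = T
P ↓ S = F ↓ F = T
(S ↔ P) ↑ (P ↓ S) = T ↑ T = F
¬((S ↔ P) ↑ (P ↓ S)) = ¬F = T
(((P ↑ S) ↑ ((S ↔ P) ↔ (P ↑ S))) ↔ ¬(S ⊕ (P ↓ (S ↑ P)))) ↓ ¬((S ↔ P) ↑ (P ↓ S)) = F ↓ T = F

F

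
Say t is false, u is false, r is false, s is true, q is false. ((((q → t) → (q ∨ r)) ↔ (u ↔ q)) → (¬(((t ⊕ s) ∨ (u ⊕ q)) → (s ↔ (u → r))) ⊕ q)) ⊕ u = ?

q → t = F → F = T
q ∨ r = F ∨ F = F
(q → t) → (q ∨ r) = T → F = F
u ↔ q = F ↔ F = T
((q → t) → (q ∨ r)) ↔ (u ↔ q) = F ↔ T = F
t ⊕ s = F ⊕ T = T
u ⊕ q = F ⊕ F = F
(t ⊕ s) ∨ (u ⊕ q) = T ∨ F = T
u → r = F → F = T
s ↔ (u → r) = T ↔ T = T
((t ⊕ s) ∨ (u ⊕ q)) → (s ↔ (u → r)) = T → T = T
¬(((t ⊕ s) ∨ (u ⊕ q)) → (s ↔ (u → r))) = ¬T = F
¬(((t ⊕ s) ∨ (u ⊕ q)) → (s ↔ (u → r))) ⊕ q = F ⊕ F = F
(((q → t) → (q ∨ r)) ↔ (u ↔ q)) → (¬(((t ⊕ s) ∨ (u ⊕ q)) → (s ↔ (u → r))) ⊕ q) = F → F = T
((((q → t) → (q ∨ r)) ↔ (u ↔ q)) → (¬(((t ⊕ s) ∨ (u ⊕ q)) → (s ↔ (u → r))) ⊕ q)) ⊕ u = T ⊕ F = T

T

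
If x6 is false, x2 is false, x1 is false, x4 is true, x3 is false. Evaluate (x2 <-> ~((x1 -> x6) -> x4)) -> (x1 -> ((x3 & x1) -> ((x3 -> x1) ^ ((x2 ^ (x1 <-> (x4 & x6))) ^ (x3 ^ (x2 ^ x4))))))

T

x1 -> x6 = F -> F = T
(x1 -> x6) -> x4 = T -> T = T
~((x1 -> x6) -> x4) = ~T = F
x2 <-> ~((x1 -> x6) -> x4) = F <-> F = T
x3 & x1 = F & F = F
x3 -> x1 = F -> F = T
x4 & x6 = T & F = F
x1 <-> (x4 & x6) = F <-> F = T
x2 ^ (x1 <-> (x4 & x6)) = F ^ T = T
x2 ^ x4 = F ^ T = T
x3 ^ (x2 ^ x4) = F ^ T = T
(x2 ^ (x1 <-> (x4 & x6))) ^ (x3 ^ (x2 ^ x4)) = T ^ T = F
(x3 -> x1) ^ ((x2 ^ (x1 <-> (x4 & x6))) ^ (x3 ^ (x2 ^ x4))) = T ^ F = T
(x3 & x1) -> ((x3 -> x1) ^ ((x2 ^ (x1 <-> (x4 & x6))) ^ (x3 ^ (x2 ^ x4)))) = F -> T = T
x1 -> ((x3 & x1) -> ((x3 -> x1) ^ ((x2 ^ (x1 <-> (x4 & x6))) ^ (x3 ^ (x2 ^ x4))))) = F -> T = T
(x2 <-> ~((x1 -> x6) -> x4)) -> (x1 -> ((x3 & x1) -> ((x3 -> x1) ^ ((x2 ^ (x1 <-> (x4 & x6))) ^ (x3 ^ (x2 ^ x4)))))) = T -> T = T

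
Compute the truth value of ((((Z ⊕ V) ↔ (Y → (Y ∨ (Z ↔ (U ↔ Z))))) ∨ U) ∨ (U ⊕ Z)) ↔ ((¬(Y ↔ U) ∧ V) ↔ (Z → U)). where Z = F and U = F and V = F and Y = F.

Z ⊕ V = F ⊕ F = F
U ↔ Z = F ↔ F = T
Z ↔ (U ↔ Z) = F ↔ T = F
Y ∨ (Z ↔ (U ↔ Z)) = F ∨ F = F
Y → (Y ∨ (Z ↔ (U ↔ Z))) = F → F = T
(Z ⊕ V) ↔ (Y → (Y ∨ (Z ↔ (U ↔ Z)))) = F ↔ T = F
((Z ⊕ V) ↔ (Y → (Y ∨ (Z ↔ (U ↔ Z))))) ∨ U = F ∨ F = F
U ⊕ Z = F ⊕ F = F
(((Z ⊕ V) ↔ (Y → (Y ∨ (Z ↔ (U ↔ Z))))) ∨ U) ∨ (U ⊕ Z) = F ∨ F = F
Y ↔ U = F ↔ F = T
¬(Y ↔ U) = ¬T = F
¬(Y ↔ U) ∧ V = F ∧ F = F
Z → U = F → F = T
(¬(Y ↔ U) ∧ V) ↔ (Z → U) = F ↔ T = F
((((Z ⊕ V) ↔ (Y → (Y ∨ (Z ↔ (U ↔ Z))))) ∨ U) ∨ (U ⊕ Z)) ↔ ((¬(Y ↔ U) ∧ V) ↔ (Z → U)) = F ↔ F = T

T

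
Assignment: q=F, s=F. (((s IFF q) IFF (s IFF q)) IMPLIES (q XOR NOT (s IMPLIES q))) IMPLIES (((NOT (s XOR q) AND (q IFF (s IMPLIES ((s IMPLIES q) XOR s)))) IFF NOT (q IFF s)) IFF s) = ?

T

s IFF q = F IFF F = T
s IFF q = F IFF F = T
(s IFF q) IFF (s IFF q) = T IFF T = T
s IMPLIES q = F IMPLIES F = T
NOT (s IMPLIES q) = NOT T = F
q XOR NOT (s IMPLIES q) = F XOR F = F
((s IFF q) IFF (s IFF q)) IMPLIES (q XOR NOT (s IMPLIES q)) = T IMPLIES F = F
s XOR q = F XOR F = F
NOT (s XOR q) = NOT F = T
s IMPLIES q = F IMPLIES F = T
(s IMPLIES q) XOR s = T XOR F = T
s IMPLIES ((s IMPLIES q) XOR s) = F IMPLIES T = T
q IFF (s IMPLIES ((s IMPLIES q) XOR s)) = F IFF T = F
NOT (s XOR q) AND (q IFF (s IMPLIES ((s IMPLIES q) XOR s))) = T AND F = F
q IFF s = F IFF F = T
NOT (q IFF s) = NOT T = F
(NOT (s XOR q) AND (q IFF (s IMPLIES ((s IMPLIES q) XOR s)))) IFF NOT (q IFF s) = F IFF F = T
((NOT (s XOR q) AND (q IFF (s IMPLIES ((s IMPLIES q) XOR s)))) IFF NOT (q IFF s)) IFF s = T IFF F = F
(((s IFF q) IFF (s IFF q)) IMPLIES (q XOR NOT (s IMPLIES q))) IMPLIES (((NOT (s XOR q) AND (q IFF (s IMPLIES ((s IMPLIES q) XOR s)))) IFF NOT (q IFF s)) IFF s) = F IMPLIES F = T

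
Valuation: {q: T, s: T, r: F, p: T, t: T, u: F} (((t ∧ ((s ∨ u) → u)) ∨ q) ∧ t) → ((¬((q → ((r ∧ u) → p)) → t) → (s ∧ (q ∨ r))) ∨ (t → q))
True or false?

T

Substituting q=T, s=T, r=F, p=T, t=T, u=F:
s ∨ u = T ∨ F = T
(s ∨ u) → u = T → F = F
t ∧ ((s ∨ u) → u) = T ∧ F = F
(t ∧ ((s ∨ u) → u)) ∨ q = F ∨ T = T
((t ∧ ((s ∨ u) → u)) ∨ q) ∧ t = T ∧ T = T
r ∧ u = F ∧ F = F
(r ∧ u) → p = F → T = T
q → ((r ∧ u) → p) = T → T = T
(q → ((r ∧ u) → p)) → t = T → T = T
¬((q → ((r ∧ u) → p)) → t) = ¬T = F
q ∨ r = T ∨ F = T
s ∧ (q ∨ r) = T ∧ T = T
¬((q → ((r ∧ u) → p)) → t) → (s ∧ (q ∨ r)) = F → T = T
t → q = T → T = T
(¬((q → ((r ∧ u) → p)) → t) → (s ∧ (q ∨ r))) ∨ (t → q) = T ∨ T = T
(((t ∧ ((s ∨ u) → u)) ∨ q) ∧ t) → ((¬((q → ((r ∧ u) → p)) → t) → (s ∧ (q ∨ r))) ∨ (t → q)) = T → T = T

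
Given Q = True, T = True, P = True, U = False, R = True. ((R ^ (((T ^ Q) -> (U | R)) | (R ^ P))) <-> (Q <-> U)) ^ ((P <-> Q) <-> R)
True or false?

False

T ^ Q = True ^ True = False
U | R = False | True = True
(T ^ Q) -> (U | R) = False -> True = True
R ^ P = True ^ True = False
((T ^ Q) -> (U | R)) | (R ^ P) = True | False = True
R ^ (((T ^ Q) -> (U | R)) | (R ^ P)) = True ^ True = False
Q <-> U = True <-> False = False
(R ^ (((T ^ Q) -> (U | R)) | (R ^ P))) <-> (Q <-> U) = False <-> False = True
P <-> Q = True <-> True = True
(P <-> Q) <-> R = True <-> True = True
((R ^ (((T ^ Q) -> (U | R)) | (R ^ P))) <-> (Q <-> U)) ^ ((P <-> Q) <-> R) = True ^ True = False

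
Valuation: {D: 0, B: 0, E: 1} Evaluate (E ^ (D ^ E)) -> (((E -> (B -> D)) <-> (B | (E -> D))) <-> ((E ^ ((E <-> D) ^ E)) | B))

1

D ^ E = 0 ^ 1 = 1
E ^ (D ^ E) = 1 ^ 1 = 0
B -> D = 0 -> 0 = 1
E -> (B -> D) = 1 -> 1 = 1
E -> D = 1 -> 0 = 0
B | (E -> D) = 0 | 0 = 0
(E -> (B -> D)) <-> (B | (E -> D)) = 1 <-> 0 = 0
E <-> D = 1 <-> 0 = 0
(E <-> D) ^ E = 0 ^ 1 = 1
E ^ ((E <-> D) ^ E) = 1 ^ 1 = 0
(E ^ ((E <-> D) ^ E)) | B = 0 | 0 = 0
((E -> (B -> D)) <-> (B | (E -> D))) <-> ((E ^ ((E <-> D) ^ E)) | B) = 0 <-> 0 = 1
(E ^ (D ^ E)) -> (((E -> (B -> D)) <-> (B | (E -> D))) <-> ((E ^ ((E <-> D) ^ E)) | B)) = 0 -> 1 = 1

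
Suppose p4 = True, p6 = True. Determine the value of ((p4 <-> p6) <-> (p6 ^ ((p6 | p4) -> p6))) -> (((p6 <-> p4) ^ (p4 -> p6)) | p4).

p4 <-> p6 = True <-> True = True
p6 | p4 = True | True = True
(p6 | p4) -> p6 = True -> True = True
p6 ^ ((p6 | p4) -> p6) = True ^ True = False
(p4 <-> p6) <-> (p6 ^ ((p6 | p4) -> p6)) = True <-> False = False
p6 <-> p4 = True <-> True = True
p4 -> p6 = True -> True = True
(p6 <-> p4) ^ (p4 -> p6) = True ^ True = False
((p6 <-> p4) ^ (p4 -> p6)) | p4 = False | True = True
((p4 <-> p6) <-> (p6 ^ ((p6 | p4) -> p6))) -> (((p6 <-> p4) ^ (p4 -> p6)) | p4) = False -> True = True

True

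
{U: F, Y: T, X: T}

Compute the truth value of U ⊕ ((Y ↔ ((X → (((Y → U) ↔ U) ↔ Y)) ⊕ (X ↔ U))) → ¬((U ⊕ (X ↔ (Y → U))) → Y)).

Y → U = T → F = F
(Y → U) ↔ U = F ↔ F = T
((Y → U) ↔ U) ↔ Y = T ↔ T = T
X → (((Y → U) ↔ U) ↔ Y) = T → T = T
X ↔ U = T ↔ F = F
(X → (((Y → U) ↔ U) ↔ Y)) ⊕ (X ↔ U) = T ⊕ F = T
Y ↔ ((X → (((Y → U) ↔ U) ↔ Y)) ⊕ (X ↔ U)) = T ↔ T = T
Y → U = T → F = F
X ↔ (Y → U) = T ↔ F = F
U ⊕ (X ↔ (Y → U)) = F ⊕ F = F
(U ⊕ (X ↔ (Y → U))) → Y = F → T = T
¬((U ⊕ (X ↔ (Y → U))) → Y) = ¬T = F
(Y ↔ ((X → (((Y → U) ↔ U) ↔ Y)) ⊕ (X ↔ U))) → ¬((U ⊕ (X ↔ (Y → U))) → Y) = T → F = F
U ⊕ ((Y ↔ ((X → (((Y → U) ↔ U) ↔ Y)) ⊕ (X ↔ U))) → ¬((U ⊕ (X ↔ (Y → U))) → Y)) = F ⊕ F = F

F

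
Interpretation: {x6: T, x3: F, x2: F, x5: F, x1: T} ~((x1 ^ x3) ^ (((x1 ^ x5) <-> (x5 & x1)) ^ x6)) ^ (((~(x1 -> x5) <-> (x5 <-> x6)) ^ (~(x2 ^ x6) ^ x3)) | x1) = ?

F

x1 ^ x3 = T ^ F = T
x1 ^ x5 = T ^ F = T
x5 & x1 = F & T = F
(x1 ^ x5) <-> (x5 & x1) = T <-> F = F
((x1 ^ x5) <-> (x5 & x1)) ^ x6 = F ^ T = T
(x1 ^ x3) ^ (((x1 ^ x5) <-> (x5 & x1)) ^ x6) = T ^ T = F
~((x1 ^ x3) ^ (((x1 ^ x5) <-> (x5 & x1)) ^ x6)) = ~F = T
x1 -> x5 = T -> F = F
~(x1 -> x5) = ~F = T
x5 <-> x6 = F <-> T = F
~(x1 -> x5) <-> (x5 <-> x6) = T <-> F = F
x2 ^ x6 = F ^ T = T
~(x2 ^ x6) = ~T = F
~(x2 ^ x6) ^ x3 = F ^ F = F
(~(x1 -> x5) <-> (x5 <-> x6)) ^ (~(x2 ^ x6) ^ x3) = F ^ F = F
((~(x1 -> x5) <-> (x5 <-> x6)) ^ (~(x2 ^ x6) ^ x3)) | x1 = F | T = T
~((x1 ^ x3) ^ (((x1 ^ x5) <-> (x5 & x1)) ^ x6)) ^ (((~(x1 -> x5) <-> (x5 <-> x6)) ^ (~(x2 ^ x6) ^ x3)) | x1) = T ^ T = F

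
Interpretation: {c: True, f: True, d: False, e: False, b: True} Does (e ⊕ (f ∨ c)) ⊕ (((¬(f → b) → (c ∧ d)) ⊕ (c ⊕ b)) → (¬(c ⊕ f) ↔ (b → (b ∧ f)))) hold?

f ∨ c = True ∨ True = True
e ⊕ (f ∨ c) = False ⊕ True = True
f → b = True → True = True
¬(f → b) = ¬True = False
c ∧ d = True ∧ False = False
¬(f → b) → (c ∧ d) = False → False = True
c ⊕ b = True ⊕ True = False
(¬(f → b) → (c ∧ d)) ⊕ (c ⊕ b) = True ⊕ False = True
c ⊕ f = True ⊕ True = False
¬(c ⊕ f) = ¬False = True
b ∧ f = True ∧ True = True
b → (b ∧ f) = True → True = True
¬(c ⊕ f) ↔ (b → (b ∧ f)) = True ↔ True = True
((¬(f → b) → (c ∧ d)) ⊕ (c ⊕ b)) → (¬(c ⊕ f) ↔ (b → (b ∧ f))) = True → True = True
(e ⊕ (f ∨ c)) ⊕ (((¬(f → b) → (c ∧ d)) ⊕ (c ⊕ b)) → (¬(c ⊕ f) ↔ (b → (b ∧ f)))) = True ⊕ True = False

False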